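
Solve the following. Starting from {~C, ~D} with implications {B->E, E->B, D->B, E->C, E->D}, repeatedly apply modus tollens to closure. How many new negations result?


Initial negated facts: {~C, ~D}
Apply modus tollens to closure:
  ~C and E->C  =>  ~E
  ~E and B->E  =>  ~B
Final negated: {~B, ~C, ~D, ~E}
New negations: {~B, ~E}
Count = 2

2


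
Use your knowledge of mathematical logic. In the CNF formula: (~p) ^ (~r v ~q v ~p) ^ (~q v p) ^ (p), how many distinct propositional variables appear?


Identify each variable that appears in the formula.
Variables found: p, q, r
Count = 3

3


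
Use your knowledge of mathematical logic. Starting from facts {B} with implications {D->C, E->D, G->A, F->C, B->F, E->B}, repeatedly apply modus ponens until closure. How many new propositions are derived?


Initial facts: {B}
Apply modus ponens to closure:
  B and B->F  =>  F
  F and F->C  =>  C
Final known: {B, C, F}
New propositions: {C, F}
Count = 2

2


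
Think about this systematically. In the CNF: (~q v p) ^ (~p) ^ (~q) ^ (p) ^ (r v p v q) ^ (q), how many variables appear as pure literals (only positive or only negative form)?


Check each variable for pure literal status:
p: mixed (not pure)
q: mixed (not pure)
r: pure positive
Pure literal count = 1

1


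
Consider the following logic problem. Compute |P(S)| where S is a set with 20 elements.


The power set of a set with n elements has 2^n elements.
|P(S)| = 2^20 = 1048576

1048576


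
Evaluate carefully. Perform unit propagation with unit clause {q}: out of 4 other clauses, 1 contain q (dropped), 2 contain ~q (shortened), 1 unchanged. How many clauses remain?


Satisfied (removed): 1
Shortened (remain): 2
Unchanged (remain): 1
Remaining = 2 + 1 = 3

3


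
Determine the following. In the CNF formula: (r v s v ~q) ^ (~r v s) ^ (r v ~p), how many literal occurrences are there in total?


Counting literals in each clause:
Clause 1: 3 literal(s)
Clause 2: 2 literal(s)
Clause 3: 2 literal(s)
Total = 7

7


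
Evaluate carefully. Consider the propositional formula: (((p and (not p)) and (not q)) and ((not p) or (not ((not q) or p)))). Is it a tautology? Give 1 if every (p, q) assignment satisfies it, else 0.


Check all 4 assignments:
p=0, q=0: 0
p=0, q=1: 0
p=1, q=0: 0
p=1, q=1: 0
Satisfying count = 0/4.
Tautology iff count = 4: no.

0


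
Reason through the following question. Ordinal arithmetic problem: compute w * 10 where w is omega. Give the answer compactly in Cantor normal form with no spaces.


Compute w * 10.
Ordinal * is associative and left-distributive over +, but NOT commutative; for finite n>1, n*w = w but w*n stays w*n.
w * 10 means 10 copies of w concatenated: w*10.
Result = w*10

w*10


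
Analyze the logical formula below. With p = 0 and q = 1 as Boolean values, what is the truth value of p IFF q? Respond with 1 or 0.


p = 0, q = 1
Operation: p IFF q
Evaluate: 0 IFF 1 = 0

0


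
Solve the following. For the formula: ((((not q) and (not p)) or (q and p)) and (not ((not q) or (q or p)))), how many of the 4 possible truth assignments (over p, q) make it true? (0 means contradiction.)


Check all 4 assignments:
p=0, q=0: 0
p=0, q=1: 0
p=1, q=0: 0
p=1, q=1: 0
Count of True = 0

0


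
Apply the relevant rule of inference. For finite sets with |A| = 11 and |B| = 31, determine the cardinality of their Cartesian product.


The Cartesian product A x B contains all ordered pairs (a, b).
|A x B| = |A| * |B| = 11 * 31 = 341

341


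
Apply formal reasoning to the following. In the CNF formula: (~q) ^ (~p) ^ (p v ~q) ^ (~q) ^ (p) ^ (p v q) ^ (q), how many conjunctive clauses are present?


A CNF formula is a conjunction of clauses.
Clauses are separated by ^.
Counting the conjuncts: 7 clauses.

7


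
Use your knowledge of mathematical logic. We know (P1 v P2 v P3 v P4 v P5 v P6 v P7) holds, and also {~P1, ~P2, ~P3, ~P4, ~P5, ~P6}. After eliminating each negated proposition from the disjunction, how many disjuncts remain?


Original disjuncts (7): P1, P2, P3, P4, P5, P6, P7
Negated (eliminate): ~P1, ~P2, ~P3, ~P4, ~P5, ~P6
Remaining disjuncts: P7
Count = 7 - 6 = 1

1


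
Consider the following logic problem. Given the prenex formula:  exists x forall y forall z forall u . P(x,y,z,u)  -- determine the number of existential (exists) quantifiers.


Quantifier prefix: exists x forall y forall z forall u
Mark each quantifier type:
  E U U U
Universal count = 3, Existential count = 1
Asked for existential (exists) quantifiers: 1

1


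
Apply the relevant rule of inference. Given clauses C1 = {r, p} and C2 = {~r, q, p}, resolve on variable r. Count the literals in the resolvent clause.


Remove r from C1 and ~r from C2.
C1 remainder: {p}
C2 remainder: {q, p}
Union (resolvent): {p, q}
Resolvent has 2 literal(s).

2


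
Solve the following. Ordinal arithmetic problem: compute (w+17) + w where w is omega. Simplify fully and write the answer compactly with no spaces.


Compute (w+17) + w.
Ordinal + is associative but NOT commutative; for finite n>0, n + w = w but w + n stays w+n.
(w+17) + w = w + (17+w) = w + w = w*2 (the finite tail 17 is absorbed by the right w).
Result = w*2

w*2


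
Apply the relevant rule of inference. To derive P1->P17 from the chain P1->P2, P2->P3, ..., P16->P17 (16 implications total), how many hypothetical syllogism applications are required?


With 16 implications in a chain connecting 17 propositions:
P1->P2, P2->P3, ..., P16->P17
Steps needed = (number of implications) - 1 = 16 - 1 = 15

15


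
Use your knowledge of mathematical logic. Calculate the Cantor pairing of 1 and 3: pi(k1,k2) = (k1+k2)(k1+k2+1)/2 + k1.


k1 + k2 = 4
(k1+k2)(k1+k2+1)/2 = 4 * 5 / 2 = 10
pi = 10 + 1 = 11

11


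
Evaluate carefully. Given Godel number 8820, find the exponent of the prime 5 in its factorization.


Factorize 8820 by dividing by 5 repeatedly.
Division steps: 5 divides 8820 exactly 1 time(s).
Exponent of 5 = 1

1


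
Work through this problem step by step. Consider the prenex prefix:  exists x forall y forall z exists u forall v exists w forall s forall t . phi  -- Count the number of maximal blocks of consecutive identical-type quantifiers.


Quantifier-type sequence: E A A E A E A A  (A=forall, E=exists)
Group into maximal same-type runs:
  Ex1 | Ax2 | Ex1 | Ax1 | Ex1 | Ax2
Number of blocks = 6

6


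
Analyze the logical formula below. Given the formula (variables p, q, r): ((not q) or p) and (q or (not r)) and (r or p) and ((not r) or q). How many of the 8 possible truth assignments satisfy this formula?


Evaluate all 8 assignments for p, q, r:
p=0, q=0, r=0: 0
p=0, q=0, r=1: 0
p=0, q=1, r=0: 0
p=0, q=1, r=1: 0
p=1, q=0, r=0: 1
p=1, q=0, r=1: 0
p=1, q=1, r=0: 1
p=1, q=1, r=1: 1
Satisfying count = 3

3


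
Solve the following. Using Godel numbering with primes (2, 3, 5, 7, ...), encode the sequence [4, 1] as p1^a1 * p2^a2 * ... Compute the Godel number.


Encode each element as an exponent of the corresponding prime:
  2^4 = 16
  3^1 = 3
Product = 16 * 3 = 48

48


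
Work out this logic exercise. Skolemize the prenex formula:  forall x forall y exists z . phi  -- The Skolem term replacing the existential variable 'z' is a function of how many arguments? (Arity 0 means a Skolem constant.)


Quantifier prefix: forall x forall y exists z
'z' is existentially quantified at position 3.
Universal variables preceding it: x, y
Skolem function arity = 2

2


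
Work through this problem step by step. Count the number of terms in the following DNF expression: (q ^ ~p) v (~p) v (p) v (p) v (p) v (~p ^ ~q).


A DNF formula is a disjunction of terms (conjunctions).
Terms are separated by v.
Counting the disjuncts: 6 terms.

6


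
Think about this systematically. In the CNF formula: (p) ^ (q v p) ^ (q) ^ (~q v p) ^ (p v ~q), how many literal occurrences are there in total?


Counting literals in each clause:
Clause 1: 1 literal(s)
Clause 2: 2 literal(s)
Clause 3: 1 literal(s)
Clause 4: 2 literal(s)
Clause 5: 2 literal(s)
Total = 8

8


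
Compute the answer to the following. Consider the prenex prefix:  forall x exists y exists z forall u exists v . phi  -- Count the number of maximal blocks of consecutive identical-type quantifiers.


Quantifier-type sequence: A E E A E  (A=forall, E=exists)
Group into maximal same-type runs:
  Ax1 | Ex2 | Ax1 | Ex1
Number of blocks = 4

4


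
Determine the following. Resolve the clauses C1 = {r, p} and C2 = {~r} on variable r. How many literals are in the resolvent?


Remove r from C1 and ~r from C2.
C1 remainder: {p}
C2 remainder: {}
Union (resolvent): {p}
Resolvent has 1 literal(s).

1


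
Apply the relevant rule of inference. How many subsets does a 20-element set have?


The power set of a set with n elements has 2^n elements.
|P(S)| = 2^20 = 1048576

1048576


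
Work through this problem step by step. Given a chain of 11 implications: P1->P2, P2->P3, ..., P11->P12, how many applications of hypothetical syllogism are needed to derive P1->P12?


With 11 implications in a chain connecting 12 propositions:
P1->P2, P2->P3, ..., P11->P12
Steps needed = (number of implications) - 1 = 11 - 1 = 10

10


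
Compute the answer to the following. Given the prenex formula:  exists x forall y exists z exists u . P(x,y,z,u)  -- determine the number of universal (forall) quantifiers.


Quantifier prefix: exists x forall y exists z exists u
Mark each quantifier type:
  E U E E
Universal count = 1, Existential count = 3
Asked for universal (forall) quantifiers: 1

1


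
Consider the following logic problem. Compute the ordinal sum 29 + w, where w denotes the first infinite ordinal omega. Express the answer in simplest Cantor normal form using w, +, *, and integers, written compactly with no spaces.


Compute 29 + w.
Ordinal + is associative but NOT commutative; for finite n>0, n + w = w but w + n stays w+n.
Any finite left addend is absorbed by w on the right: 29 + w = w.
Result = w

w


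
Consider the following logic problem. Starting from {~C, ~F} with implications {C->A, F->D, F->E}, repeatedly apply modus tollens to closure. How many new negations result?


Initial negated facts: {~C, ~F}
Apply modus tollens to closure:
  (no implication fires)
Final negated: {~C, ~F}
New negations: {(none)}
Count = 0

0


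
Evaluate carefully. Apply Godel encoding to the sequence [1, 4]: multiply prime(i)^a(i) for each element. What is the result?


Encode each element as an exponent of the corresponding prime:
  2^1 = 2
  3^4 = 81
Product = 2 * 81 = 162

162


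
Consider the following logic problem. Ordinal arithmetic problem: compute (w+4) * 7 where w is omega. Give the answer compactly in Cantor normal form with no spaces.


Compute (w+4) * 7.
Ordinal * is associative and left-distributive over +, but NOT commutative; for finite n>1, n*w = w but w*n stays w*n.
(w+4) * 7 = (w+4) repeated 7 times. Each intermediate +4 is absorbed by the following w; only the last survives: w*7+4.
Result = w*7+4

w*7+4


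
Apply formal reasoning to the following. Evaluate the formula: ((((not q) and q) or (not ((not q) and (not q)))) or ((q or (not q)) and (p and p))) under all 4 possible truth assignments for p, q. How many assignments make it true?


Check all 4 assignments:
p=0, q=0: 0
p=0, q=1: 1
p=1, q=0: 1
p=1, q=1: 1
Count of True = 3

3


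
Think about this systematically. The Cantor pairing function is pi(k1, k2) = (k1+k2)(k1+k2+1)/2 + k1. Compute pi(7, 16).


k1 + k2 = 23
(k1+k2)(k1+k2+1)/2 = 23 * 24 / 2 = 276
pi = 276 + 7 = 283

283


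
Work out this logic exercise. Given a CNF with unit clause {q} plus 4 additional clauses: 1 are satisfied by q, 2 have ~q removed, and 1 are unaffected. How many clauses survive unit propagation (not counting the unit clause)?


Satisfied (removed): 1
Shortened (remain): 2
Unchanged (remain): 1
Remaining = 2 + 1 = 3

3


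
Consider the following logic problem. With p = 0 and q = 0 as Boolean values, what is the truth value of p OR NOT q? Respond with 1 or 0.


p = 0, q = 0
Operation: p OR NOT q
Evaluate: 0 OR NOT 0 = 1

1


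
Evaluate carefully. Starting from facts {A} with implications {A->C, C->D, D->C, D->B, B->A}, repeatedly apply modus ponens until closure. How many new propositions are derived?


Initial facts: {A}
Apply modus ponens to closure:
  A and A->C  =>  C
  C and C->D  =>  D
  D and D->B  =>  B
Final known: {A, B, C, D}
New propositions: {B, C, D}
Count = 3

3


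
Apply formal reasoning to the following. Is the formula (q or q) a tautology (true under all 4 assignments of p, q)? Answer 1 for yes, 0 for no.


Check all 4 assignments:
p=0, q=0: 0
p=0, q=1: 1
p=1, q=0: 0
p=1, q=1: 1
Satisfying count = 2/4.
Tautology iff count = 4: no.

0


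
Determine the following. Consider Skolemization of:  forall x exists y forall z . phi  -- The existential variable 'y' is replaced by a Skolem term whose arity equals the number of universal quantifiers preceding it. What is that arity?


Quantifier prefix: forall x exists y forall z
'y' is existentially quantified at position 2.
Universal variables preceding it: x
Skolem function arity = 1

1


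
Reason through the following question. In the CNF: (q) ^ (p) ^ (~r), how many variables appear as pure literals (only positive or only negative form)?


Check each variable for pure literal status:
p: pure positive
q: pure positive
r: pure negative
Pure literal count = 3

3


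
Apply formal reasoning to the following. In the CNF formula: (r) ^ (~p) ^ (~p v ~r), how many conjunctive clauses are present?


A CNF formula is a conjunction of clauses.
Clauses are separated by ^.
Counting the conjuncts: 3 clauses.

3


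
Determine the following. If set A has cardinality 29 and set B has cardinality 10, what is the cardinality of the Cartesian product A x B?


The Cartesian product A x B contains all ordered pairs (a, b).
|A x B| = |A| * |B| = 29 * 10 = 290

290


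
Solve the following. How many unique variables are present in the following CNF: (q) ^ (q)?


Identify each variable that appears in the formula.
Variables found: q
Count = 1

1


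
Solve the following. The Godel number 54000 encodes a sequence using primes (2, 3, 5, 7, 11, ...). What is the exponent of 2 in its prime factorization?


Factorize 54000 by dividing by 2 repeatedly.
Division steps: 2 divides 54000 exactly 4 time(s).
Exponent of 2 = 4

4


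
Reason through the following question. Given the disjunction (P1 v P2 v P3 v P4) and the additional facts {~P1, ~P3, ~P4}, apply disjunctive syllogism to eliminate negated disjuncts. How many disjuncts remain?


Original disjuncts (4): P1, P2, P3, P4
Negated (eliminate): ~P1, ~P3, ~P4
Remaining disjuncts: P2
Count = 4 - 3 = 1

1


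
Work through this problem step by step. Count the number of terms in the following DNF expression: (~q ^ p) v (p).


A DNF formula is a disjunction of terms (conjunctions).
Terms are separated by v.
Counting the disjuncts: 2 terms.

2


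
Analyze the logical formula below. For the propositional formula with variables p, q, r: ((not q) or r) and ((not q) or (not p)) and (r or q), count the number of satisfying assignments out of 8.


Evaluate all 8 assignments for p, q, r:
p=0, q=0, r=0: 0
p=0, q=0, r=1: 1
p=0, q=1, r=0: 0
p=0, q=1, r=1: 1
p=1, q=0, r=0: 0
p=1, q=0, r=1: 1
p=1, q=1, r=0: 0
p=1, q=1, r=1: 0
Satisfying count = 3

3


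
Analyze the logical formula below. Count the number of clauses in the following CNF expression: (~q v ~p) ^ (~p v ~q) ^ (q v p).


A CNF formula is a conjunction of clauses.
Clauses are separated by ^.
Counting the conjuncts: 3 clauses.

3


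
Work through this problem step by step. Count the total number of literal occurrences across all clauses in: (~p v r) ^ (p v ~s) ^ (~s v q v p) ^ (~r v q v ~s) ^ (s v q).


Counting literals in each clause:
Clause 1: 2 literal(s)
Clause 2: 2 literal(s)
Clause 3: 3 literal(s)
Clause 4: 3 literal(s)
Clause 5: 2 literal(s)
Total = 12

12


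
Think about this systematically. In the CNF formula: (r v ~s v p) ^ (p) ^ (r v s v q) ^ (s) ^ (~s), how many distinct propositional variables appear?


Identify each variable that appears in the formula.
Variables found: p, q, r, s
Count = 4

4


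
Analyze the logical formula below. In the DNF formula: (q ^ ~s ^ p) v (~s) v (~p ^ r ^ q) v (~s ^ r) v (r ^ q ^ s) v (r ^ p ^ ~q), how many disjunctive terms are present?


A DNF formula is a disjunction of terms (conjunctions).
Terms are separated by v.
Counting the disjuncts: 6 terms.

6


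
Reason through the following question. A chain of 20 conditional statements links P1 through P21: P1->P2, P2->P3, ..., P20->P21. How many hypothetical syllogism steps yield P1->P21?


With 20 implications in a chain connecting 21 propositions:
P1->P2, P2->P3, ..., P20->P21
Steps needed = (number of implications) - 1 = 20 - 1 = 19

19


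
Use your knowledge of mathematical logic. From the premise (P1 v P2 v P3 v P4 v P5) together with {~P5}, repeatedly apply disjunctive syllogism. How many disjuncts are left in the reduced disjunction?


Original disjuncts (5): P1, P2, P3, P4, P5
Negated (eliminate): ~P5
Remaining disjuncts: P1, P2, P3, P4
Count = 5 - 1 = 4

4


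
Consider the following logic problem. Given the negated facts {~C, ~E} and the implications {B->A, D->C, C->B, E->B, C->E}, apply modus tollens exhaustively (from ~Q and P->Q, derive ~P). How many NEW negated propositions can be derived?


Initial negated facts: {~C, ~E}
Apply modus tollens to closure:
  ~C and D->C  =>  ~D
Final negated: {~C, ~D, ~E}
New negations: {~D}
Count = 1

1


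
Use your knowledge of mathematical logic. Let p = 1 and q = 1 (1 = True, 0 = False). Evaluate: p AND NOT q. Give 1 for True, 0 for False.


p = 1, q = 1
Operation: p AND NOT q
Evaluate: 1 AND NOT 1 = 0

0


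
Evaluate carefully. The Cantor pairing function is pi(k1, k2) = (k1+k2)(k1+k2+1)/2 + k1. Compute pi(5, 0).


k1 + k2 = 5
(k1+k2)(k1+k2+1)/2 = 5 * 6 / 2 = 15
pi = 15 + 5 = 20

20


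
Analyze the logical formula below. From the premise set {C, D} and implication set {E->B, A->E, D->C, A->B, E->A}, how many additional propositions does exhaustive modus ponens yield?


Initial facts: {C, D}
Apply modus ponens to closure:
  (no implication fires)
Final known: {C, D}
New propositions: {(none)}
Count = 0

0


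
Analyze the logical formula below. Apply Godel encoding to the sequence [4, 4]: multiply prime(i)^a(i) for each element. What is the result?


Encode each element as an exponent of the corresponding prime:
  2^4 = 16
  3^4 = 81
Product = 16 * 81 = 1296

1296


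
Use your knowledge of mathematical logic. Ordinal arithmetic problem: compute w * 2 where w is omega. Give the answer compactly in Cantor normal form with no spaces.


Compute w * 2.
Ordinal * is associative and left-distributive over +, but NOT commutative; for finite n>1, n*w = w but w*n stays w*n.
w * 2 means 2 copies of w concatenated: w*2.
Result = w*2

w*2


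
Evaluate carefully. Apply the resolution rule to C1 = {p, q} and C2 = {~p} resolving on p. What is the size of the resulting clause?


Remove p from C1 and ~p from C2.
C1 remainder: {q}
C2 remainder: {}
Union (resolvent): {q}
Resolvent has 1 literal(s).

1


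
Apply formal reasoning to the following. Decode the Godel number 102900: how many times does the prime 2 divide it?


Factorize 102900 by dividing by 2 repeatedly.
Division steps: 2 divides 102900 exactly 2 time(s).
Exponent of 2 = 2

2


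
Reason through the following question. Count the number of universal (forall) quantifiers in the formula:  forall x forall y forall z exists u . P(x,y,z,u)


Quantifier prefix: forall x forall y forall z exists u
Mark each quantifier type:
  U U U E
Universal count = 3, Existential count = 1
Asked for universal (forall) quantifiers: 3

3


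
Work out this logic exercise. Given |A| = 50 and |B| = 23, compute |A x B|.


The Cartesian product A x B contains all ordered pairs (a, b).
|A x B| = |A| * |B| = 50 * 23 = 1150

1150


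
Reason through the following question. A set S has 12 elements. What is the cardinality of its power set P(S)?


The power set of a set with n elements has 2^n elements.
|P(S)| = 2^12 = 4096

4096


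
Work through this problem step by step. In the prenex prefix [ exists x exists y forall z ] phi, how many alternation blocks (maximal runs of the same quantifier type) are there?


Quantifier-type sequence: E E A  (A=forall, E=exists)
Group into maximal same-type runs:
  Ex2 | Ax1
Number of blocks = 2

2


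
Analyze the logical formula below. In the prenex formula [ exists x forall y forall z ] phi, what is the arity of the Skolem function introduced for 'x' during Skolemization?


Quantifier prefix: exists x forall y forall z
'x' is existentially quantified at position 1.
No universal quantifiers precede it.
Skolem function arity = 0 (a Skolem constant)

0


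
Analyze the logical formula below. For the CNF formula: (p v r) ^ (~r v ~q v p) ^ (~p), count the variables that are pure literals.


Check each variable for pure literal status:
p: mixed (not pure)
q: pure negative
r: mixed (not pure)
Pure literal count = 1

1


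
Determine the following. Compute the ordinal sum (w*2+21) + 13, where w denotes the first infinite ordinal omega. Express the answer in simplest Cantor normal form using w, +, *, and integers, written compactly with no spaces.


Compute (w*2+21) + 13.
Ordinal + is associative but NOT commutative; for finite n>0, n + w = w but w + n stays w+n.
By associativity: (w*2+21) + 13 = w*2 + (21+13) = w*2+34.
Result = w*2+34

w*2+34


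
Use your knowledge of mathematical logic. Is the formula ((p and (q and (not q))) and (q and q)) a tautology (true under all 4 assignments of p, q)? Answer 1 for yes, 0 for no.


Check all 4 assignments:
p=0, q=0: 0
p=0, q=1: 0
p=1, q=0: 0
p=1, q=1: 0
Satisfying count = 0/4.
Tautology iff count = 4: no.

0


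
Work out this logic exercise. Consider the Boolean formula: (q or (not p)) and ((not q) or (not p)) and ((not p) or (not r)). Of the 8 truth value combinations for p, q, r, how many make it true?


Evaluate all 8 assignments for p, q, r:
p=0, q=0, r=0: 1
p=0, q=0, r=1: 1
p=0, q=1, r=0: 1
p=0, q=1, r=1: 1
p=1, q=0, r=0: 0
p=1, q=0, r=1: 0
p=1, q=1, r=0: 0
p=1, q=1, r=1: 0
Satisfying count = 4

4


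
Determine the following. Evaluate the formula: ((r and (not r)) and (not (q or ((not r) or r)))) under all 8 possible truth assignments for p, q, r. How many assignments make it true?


Check all 8 assignments:
p=0, q=0, r=0: 0
p=0, q=0, r=1: 0
p=0, q=1, r=0: 0
p=0, q=1, r=1: 0
p=1, q=0, r=0: 0
p=1, q=0, r=1: 0
p=1, q=1, r=0: 0
p=1, q=1, r=1: 0
Count of True = 0

0


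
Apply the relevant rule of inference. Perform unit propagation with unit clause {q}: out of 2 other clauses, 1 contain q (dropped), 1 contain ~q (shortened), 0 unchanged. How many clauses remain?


Satisfied (removed): 1
Shortened (remain): 1
Unchanged (remain): 0
Remaining = 1 + 0 = 1

1


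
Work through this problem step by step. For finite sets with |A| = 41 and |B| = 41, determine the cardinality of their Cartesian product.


The Cartesian product A x B contains all ordered pairs (a, b).
|A x B| = |A| * |B| = 41 * 41 = 1681

1681


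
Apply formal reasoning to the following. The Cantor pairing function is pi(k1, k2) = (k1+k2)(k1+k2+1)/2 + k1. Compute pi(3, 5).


k1 + k2 = 8
(k1+k2)(k1+k2+1)/2 = 8 * 9 / 2 = 36
pi = 36 + 3 = 39

39


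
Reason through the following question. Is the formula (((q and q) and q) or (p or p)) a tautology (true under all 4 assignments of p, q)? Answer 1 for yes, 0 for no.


Check all 4 assignments:
p=0, q=0: 0
p=0, q=1: 1
p=1, q=0: 1
p=1, q=1: 1
Satisfying count = 3/4.
Tautology iff count = 4: no.

0


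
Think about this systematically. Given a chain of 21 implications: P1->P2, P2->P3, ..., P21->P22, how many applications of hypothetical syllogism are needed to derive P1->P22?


With 21 implications in a chain connecting 22 propositions:
P1->P2, P2->P3, ..., P21->P22
Steps needed = (number of implications) - 1 = 21 - 1 = 20

20


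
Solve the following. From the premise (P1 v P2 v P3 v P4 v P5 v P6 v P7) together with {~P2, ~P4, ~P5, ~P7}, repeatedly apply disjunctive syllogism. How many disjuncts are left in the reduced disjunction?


Original disjuncts (7): P1, P2, P3, P4, P5, P6, P7
Negated (eliminate): ~P2, ~P4, ~P5, ~P7
Remaining disjuncts: P1, P3, P6
Count = 7 - 4 = 3

3


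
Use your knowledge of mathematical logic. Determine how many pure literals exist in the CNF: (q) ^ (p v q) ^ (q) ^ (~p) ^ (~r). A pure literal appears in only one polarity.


Check each variable for pure literal status:
p: mixed (not pure)
q: pure positive
r: pure negative
Pure literal count = 2

2


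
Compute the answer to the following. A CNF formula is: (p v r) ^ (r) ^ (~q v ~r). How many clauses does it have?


A CNF formula is a conjunction of clauses.
Clauses are separated by ^.
Counting the conjuncts: 3 clauses.

3


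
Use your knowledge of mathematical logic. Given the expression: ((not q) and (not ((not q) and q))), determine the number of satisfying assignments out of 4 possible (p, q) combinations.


Check all 4 assignments:
p=0, q=0: 1
p=0, q=1: 0
p=1, q=0: 1
p=1, q=1: 0
Count of True = 2

2


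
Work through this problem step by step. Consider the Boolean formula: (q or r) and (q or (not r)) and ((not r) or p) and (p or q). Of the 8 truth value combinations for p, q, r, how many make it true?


Evaluate all 8 assignments for p, q, r:
p=0, q=0, r=0: 0
p=0, q=0, r=1: 0
p=0, q=1, r=0: 1
p=0, q=1, r=1: 0
p=1, q=0, r=0: 0
p=1, q=0, r=1: 0
p=1, q=1, r=0: 1
p=1, q=1, r=1: 1
Satisfying count = 3

3


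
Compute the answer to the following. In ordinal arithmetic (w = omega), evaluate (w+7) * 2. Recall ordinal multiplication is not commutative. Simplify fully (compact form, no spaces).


Compute (w+7) * 2.
Ordinal * is associative and left-distributive over +, but NOT commutative; for finite n>1, n*w = w but w*n stays w*n.
(w+7) * 2 = (w+7) repeated 2 times. Each intermediate +7 is absorbed by the following w; only the last survives: w*2+7.
Result = w*2+7

w*2+7


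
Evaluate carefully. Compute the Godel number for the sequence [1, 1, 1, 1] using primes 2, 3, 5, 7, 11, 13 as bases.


Encode each element as an exponent of the corresponding prime:
  2^1 = 2
  3^1 = 3
  5^1 = 5
  7^1 = 7
Product = 2 * 3 * 5 * 7 = 210

210


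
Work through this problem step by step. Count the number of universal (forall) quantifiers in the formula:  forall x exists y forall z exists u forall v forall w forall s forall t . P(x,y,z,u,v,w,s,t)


Quantifier prefix: forall x exists y forall z exists u forall v forall w forall s forall t
Mark each quantifier type:
  U E U E U U U U
Universal count = 6, Existential count = 2
Asked for universal (forall) quantifiers: 6

6


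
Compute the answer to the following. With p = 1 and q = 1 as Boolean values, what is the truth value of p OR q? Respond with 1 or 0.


p = 1, q = 1
Operation: p OR q
Evaluate: 1 OR 1 = 1

1


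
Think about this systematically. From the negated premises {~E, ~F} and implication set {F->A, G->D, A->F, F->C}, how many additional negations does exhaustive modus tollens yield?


Initial negated facts: {~E, ~F}
Apply modus tollens to closure:
  ~F and A->F  =>  ~A
Final negated: {~A, ~E, ~F}
New negations: {~A}
Count = 1

1


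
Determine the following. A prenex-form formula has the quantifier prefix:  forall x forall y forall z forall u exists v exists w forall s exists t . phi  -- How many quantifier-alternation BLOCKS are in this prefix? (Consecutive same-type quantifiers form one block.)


Quantifier-type sequence: A A A A E E A E  (A=forall, E=exists)
Group into maximal same-type runs:
  Ax4 | Ex2 | Ax1 | Ex1
Number of blocks = 4

4


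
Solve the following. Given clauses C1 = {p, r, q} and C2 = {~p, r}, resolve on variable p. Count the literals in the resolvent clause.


Remove p from C1 and ~p from C2.
C1 remainder: {r, q}
C2 remainder: {r}
Union (resolvent): {q, r}
Resolvent has 2 literal(s).

2


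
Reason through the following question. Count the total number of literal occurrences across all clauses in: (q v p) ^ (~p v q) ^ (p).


Counting literals in each clause:
Clause 1: 2 literal(s)
Clause 2: 2 literal(s)
Clause 3: 1 literal(s)
Total = 5

5


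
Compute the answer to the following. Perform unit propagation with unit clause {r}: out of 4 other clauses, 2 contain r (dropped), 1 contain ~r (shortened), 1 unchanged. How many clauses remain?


Satisfied (removed): 2
Shortened (remain): 1
Unchanged (remain): 1
Remaining = 1 + 1 = 2

2


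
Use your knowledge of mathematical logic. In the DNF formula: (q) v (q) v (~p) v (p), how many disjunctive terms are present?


A DNF formula is a disjunction of terms (conjunctions).
Terms are separated by v.
Counting the disjuncts: 4 terms.

4


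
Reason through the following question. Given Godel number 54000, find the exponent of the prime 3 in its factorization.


Factorize 54000 by dividing by 3 repeatedly.
Division steps: 3 divides 54000 exactly 3 time(s).
Exponent of 3 = 3

3


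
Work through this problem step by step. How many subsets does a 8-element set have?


The power set of a set with n elements has 2^n elements.
|P(S)| = 2^8 = 256

256


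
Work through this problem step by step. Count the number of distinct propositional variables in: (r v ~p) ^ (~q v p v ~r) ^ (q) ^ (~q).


Identify each variable that appears in the formula.
Variables found: p, q, r
Count = 3

3


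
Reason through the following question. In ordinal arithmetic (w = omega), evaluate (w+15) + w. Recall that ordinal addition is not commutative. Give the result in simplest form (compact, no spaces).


Compute (w+15) + w.
Ordinal + is associative but NOT commutative; for finite n>0, n + w = w but w + n stays w+n.
(w+15) + w = w + (15+w) = w + w = w*2 (the finite tail 15 is absorbed by the right w).
Result = w*2

w*2


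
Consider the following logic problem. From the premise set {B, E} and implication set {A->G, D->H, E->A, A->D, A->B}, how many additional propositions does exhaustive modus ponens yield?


Initial facts: {B, E}
Apply modus ponens to closure:
  E and E->A  =>  A
  A and A->D  =>  D
  A and A->G  =>  G
  D and D->H  =>  H
Final known: {A, B, D, E, G, H}
New propositions: {A, D, G, H}
Count = 4

4


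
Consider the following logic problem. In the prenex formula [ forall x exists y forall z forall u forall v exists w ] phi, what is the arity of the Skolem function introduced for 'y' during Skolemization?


Quantifier prefix: forall x exists y forall z forall u forall v exists w
'y' is existentially quantified at position 2.
Universal variables preceding it: x
Skolem function arity = 1

1


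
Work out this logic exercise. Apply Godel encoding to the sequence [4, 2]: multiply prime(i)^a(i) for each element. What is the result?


Encode each element as an exponent of the corresponding prime:
  2^4 = 16
  3^2 = 9
Product = 16 * 9 = 144

144


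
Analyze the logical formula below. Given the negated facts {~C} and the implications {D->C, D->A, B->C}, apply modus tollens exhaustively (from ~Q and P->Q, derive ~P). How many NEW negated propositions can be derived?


Initial negated facts: {~C}
Apply modus tollens to closure:
  ~C and D->C  =>  ~D
  ~C and B->C  =>  ~B
Final negated: {~B, ~C, ~D}
New negations: {~B, ~D}
Count = 2

2


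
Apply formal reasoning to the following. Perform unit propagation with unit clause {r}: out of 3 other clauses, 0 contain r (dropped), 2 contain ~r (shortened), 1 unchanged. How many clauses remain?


Satisfied (removed): 0
Shortened (remain): 2
Unchanged (remain): 1
Remaining = 2 + 1 = 3

3


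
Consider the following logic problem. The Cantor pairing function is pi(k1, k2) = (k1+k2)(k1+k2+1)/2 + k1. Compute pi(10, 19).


k1 + k2 = 29
(k1+k2)(k1+k2+1)/2 = 29 * 30 / 2 = 435
pi = 435 + 10 = 445

445


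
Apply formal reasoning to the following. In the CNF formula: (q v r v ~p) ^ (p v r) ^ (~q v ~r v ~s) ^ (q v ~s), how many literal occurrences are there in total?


Counting literals in each clause:
Clause 1: 3 literal(s)
Clause 2: 2 literal(s)
Clause 3: 3 literal(s)
Clause 4: 2 literal(s)
Total = 10

10


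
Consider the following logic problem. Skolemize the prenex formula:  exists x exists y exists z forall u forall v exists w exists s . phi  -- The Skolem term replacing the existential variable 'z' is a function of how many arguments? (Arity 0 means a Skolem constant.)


Quantifier prefix: exists x exists y exists z forall u forall v exists w exists s
'z' is existentially quantified at position 3.
No universal quantifiers precede it.
Skolem function arity = 0 (a Skolem constant)

0


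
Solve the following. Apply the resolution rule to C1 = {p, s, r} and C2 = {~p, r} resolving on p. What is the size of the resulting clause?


Remove p from C1 and ~p from C2.
C1 remainder: {s, r}
C2 remainder: {r}
Union (resolvent): {r, s}
Resolvent has 2 literal(s).

2


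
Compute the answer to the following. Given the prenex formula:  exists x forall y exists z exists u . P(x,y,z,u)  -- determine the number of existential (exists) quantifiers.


Quantifier prefix: exists x forall y exists z exists u
Mark each quantifier type:
  E U E E
Universal count = 1, Existential count = 3
Asked for existential (exists) quantifiers: 3

3


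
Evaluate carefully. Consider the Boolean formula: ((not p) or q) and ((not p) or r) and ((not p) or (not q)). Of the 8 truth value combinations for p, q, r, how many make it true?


Evaluate all 8 assignments for p, q, r:
p=0, q=0, r=0: 1
p=0, q=0, r=1: 1
p=0, q=1, r=0: 1
p=0, q=1, r=1: 1
p=1, q=0, r=0: 0
p=1, q=0, r=1: 0
p=1, q=1, r=0: 0
p=1, q=1, r=1: 0
Satisfying count = 4

4


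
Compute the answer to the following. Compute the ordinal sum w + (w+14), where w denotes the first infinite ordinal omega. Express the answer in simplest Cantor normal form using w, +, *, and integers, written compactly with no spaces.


Compute w + (w+14).
Ordinal + is associative but NOT commutative; for finite n>0, n + w = w but w + n stays w+n.
w + (w+14) = (w+w) + 14 = w*2+14.
Result = w*2+14

w*2+14


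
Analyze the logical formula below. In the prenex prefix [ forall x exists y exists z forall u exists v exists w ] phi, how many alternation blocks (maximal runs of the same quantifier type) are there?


Quantifier-type sequence: A E E A E E  (A=forall, E=exists)
Group into maximal same-type runs:
  Ax1 | Ex2 | Ax1 | Ex2
Number of blocks = 4

4


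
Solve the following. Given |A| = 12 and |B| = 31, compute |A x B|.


The Cartesian product A x B contains all ordered pairs (a, b).
|A x B| = |A| * |B| = 12 * 31 = 372

372


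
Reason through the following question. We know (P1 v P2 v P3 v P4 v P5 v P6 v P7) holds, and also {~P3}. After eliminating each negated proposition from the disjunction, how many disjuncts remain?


Original disjuncts (7): P1, P2, P3, P4, P5, P6, P7
Negated (eliminate): ~P3
Remaining disjuncts: P1, P2, P4, P5, P6, P7
Count = 7 - 1 = 6

6


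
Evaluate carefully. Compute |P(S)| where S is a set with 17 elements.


The power set of a set with n elements has 2^n elements.
|P(S)| = 2^17 = 131072

131072


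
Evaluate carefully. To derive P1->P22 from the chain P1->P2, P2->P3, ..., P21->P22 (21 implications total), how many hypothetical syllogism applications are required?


With 21 implications in a chain connecting 22 propositions:
P1->P2, P2->P3, ..., P21->P22
Steps needed = (number of implications) - 1 = 21 - 1 = 20

20


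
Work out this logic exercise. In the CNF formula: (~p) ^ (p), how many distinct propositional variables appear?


Identify each variable that appears in the formula.
Variables found: p
Count = 1

1


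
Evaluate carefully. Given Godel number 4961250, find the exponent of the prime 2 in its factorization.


Factorize 4961250 by dividing by 2 repeatedly.
Division steps: 2 divides 4961250 exactly 1 time(s).
Exponent of 2 = 1

1


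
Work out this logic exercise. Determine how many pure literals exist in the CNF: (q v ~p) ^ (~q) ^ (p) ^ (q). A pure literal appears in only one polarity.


Check each variable for pure literal status:
p: mixed (not pure)
q: mixed (not pure)
r: absent (not pure)
Pure literal count = 0

0


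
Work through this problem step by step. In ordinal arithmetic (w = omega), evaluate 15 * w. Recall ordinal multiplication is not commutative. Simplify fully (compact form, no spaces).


Compute 15 * w.
Ordinal * is associative and left-distributive over +, but NOT commutative; for finite n>1, n*w = w but w*n stays w*n.
For finite n>0, n * w = sup{n*k : k<w} = w. So 15 * w = w.
Result = w

w


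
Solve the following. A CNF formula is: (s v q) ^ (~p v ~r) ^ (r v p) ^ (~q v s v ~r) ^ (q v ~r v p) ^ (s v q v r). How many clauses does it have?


A CNF formula is a conjunction of clauses.
Clauses are separated by ^.
Counting the conjuncts: 6 clauses.

6


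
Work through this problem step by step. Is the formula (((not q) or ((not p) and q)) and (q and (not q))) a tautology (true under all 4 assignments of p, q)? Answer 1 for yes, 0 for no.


Check all 4 assignments:
p=0, q=0: 0
p=0, q=1: 0
p=1, q=0: 0
p=1, q=1: 0
Satisfying count = 0/4.
Tautology iff count = 4: no.

0


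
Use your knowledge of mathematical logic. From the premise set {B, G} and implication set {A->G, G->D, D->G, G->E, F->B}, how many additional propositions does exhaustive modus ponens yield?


Initial facts: {B, G}
Apply modus ponens to closure:
  G and G->D  =>  D
  G and G->E  =>  E
Final known: {B, D, E, G}
New propositions: {D, E}
Count = 2

2


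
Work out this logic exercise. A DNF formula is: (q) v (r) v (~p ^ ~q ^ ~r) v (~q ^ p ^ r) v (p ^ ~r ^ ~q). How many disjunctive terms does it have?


A DNF formula is a disjunction of terms (conjunctions).
Terms are separated by v.
Counting the disjuncts: 5 terms.

5


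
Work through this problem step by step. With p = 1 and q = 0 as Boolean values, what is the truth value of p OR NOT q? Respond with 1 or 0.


p = 1, q = 0
Operation: p OR NOT q
Evaluate: 1 OR NOT 0 = 1

1


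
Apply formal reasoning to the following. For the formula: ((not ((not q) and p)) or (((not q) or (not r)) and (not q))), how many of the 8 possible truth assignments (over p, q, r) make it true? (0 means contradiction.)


Check all 8 assignments:
p=0, q=0, r=0: 1
p=0, q=0, r=1: 1
p=0, q=1, r=0: 1
p=0, q=1, r=1: 1
p=1, q=0, r=0: 1
p=1, q=0, r=1: 1
p=1, q=1, r=0: 1
p=1, q=1, r=1: 1
Count of True = 8

8


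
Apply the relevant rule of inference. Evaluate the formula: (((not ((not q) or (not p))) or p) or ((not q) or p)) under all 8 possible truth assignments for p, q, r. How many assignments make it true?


Check all 8 assignments:
p=0, q=0, r=0: 1
p=0, q=0, r=1: 1
p=0, q=1, r=0: 0
p=0, q=1, r=1: 0
p=1, q=0, r=0: 1
p=1, q=0, r=1: 1
p=1, q=1, r=0: 1
p=1, q=1, r=1: 1
Count of True = 6

6


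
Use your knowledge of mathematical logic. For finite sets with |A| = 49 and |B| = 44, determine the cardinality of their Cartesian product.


The Cartesian product A x B contains all ordered pairs (a, b).
|A x B| = |A| * |B| = 49 * 44 = 2156

2156


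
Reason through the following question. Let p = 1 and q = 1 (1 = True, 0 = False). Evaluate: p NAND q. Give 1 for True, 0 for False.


p = 1, q = 1
Operation: p NAND q
Evaluate: 1 NAND 1 = 0

0


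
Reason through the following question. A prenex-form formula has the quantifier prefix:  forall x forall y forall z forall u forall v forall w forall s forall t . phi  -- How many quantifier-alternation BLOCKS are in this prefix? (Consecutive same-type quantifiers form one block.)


Quantifier-type sequence: A A A A A A A A  (A=forall, E=exists)
Group into maximal same-type runs:
  Ax8
Number of blocks = 1

1
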